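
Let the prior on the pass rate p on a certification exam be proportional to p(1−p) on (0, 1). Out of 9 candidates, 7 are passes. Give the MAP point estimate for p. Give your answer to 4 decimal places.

The prior density ∝ p(1−p)^1 is the kernel of Beta(2, 2).
Data: 7 successes in 9 trials. The binomial likelihood contributes p^7(1−p)^2, so the posterior is Beta(2+7, 2+2) = Beta(9, 4).
For Beta(a, b) with a, b > 1 the mode is (a−1)/(a+b−2) = 8/11 ≈ 0.7273.

p̂_MAP = 0.7273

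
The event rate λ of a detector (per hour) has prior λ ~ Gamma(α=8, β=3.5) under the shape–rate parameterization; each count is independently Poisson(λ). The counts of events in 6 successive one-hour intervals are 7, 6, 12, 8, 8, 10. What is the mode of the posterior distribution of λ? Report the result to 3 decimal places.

Σxᵢ = 7+6+12+8+8+10 = 51, with n = 6.
Posterior ∝ λ^7e^(−3.5λ) · λ^51e^(−6λ) = λ^58e^(−9.5λ), i.e. Gamma(shape=59, rate=9.5).
The mode of a Gamma(a, b) with a ≥ 1 (shape–rate) is (a−1)/b = 58/9.5 ≈ 6.105.

λ̂_MAP = 6.105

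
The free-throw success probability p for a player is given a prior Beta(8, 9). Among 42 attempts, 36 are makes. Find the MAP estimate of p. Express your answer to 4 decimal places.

Prior: Beta(8, 9).
Data: 36 successes in 42 trials. The binomial likelihood contributes p^36(1−p)^6, so the posterior is Beta(8+36, 9+6) = Beta(44, 15).
For Beta(a, b) with a, b > 1 the mode is (a−1)/(a+b−2) = 43/57 ≈ 0.7544.

p̂_MAP = 0.7544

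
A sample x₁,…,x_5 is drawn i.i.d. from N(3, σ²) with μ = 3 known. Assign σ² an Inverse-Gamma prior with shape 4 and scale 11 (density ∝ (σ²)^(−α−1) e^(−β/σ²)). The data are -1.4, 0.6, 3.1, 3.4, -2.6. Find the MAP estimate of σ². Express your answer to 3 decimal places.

σ̂²_MAP = 5.243

Sum of squared deviations about the known mean: SS = (-1.4−3)² + (0.6−3)² + (3.1−3)² + (3.4−3)² + (-2.6−3)² = 56.65.
The Normal likelihood contributes (σ²)^(−n/2) exp(−SS/(2σ²)), so the posterior is Inverse-Gamma(α + n/2, β + SS/2) = Inverse-Gamma(6.5, 39.325).
The mode of Inverse-Gamma(a, b) is b/(a+1) = 39.325/7.5 ≈ 5.243.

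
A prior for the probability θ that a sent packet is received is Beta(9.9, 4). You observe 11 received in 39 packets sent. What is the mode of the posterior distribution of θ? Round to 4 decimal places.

Prior: Beta(9.9, 4).
Data: 11 successes in 39 trials. The binomial likelihood contributes θ^11(1−θ)^28, so the posterior is Beta(9.9+11, 4+28) = Beta(20.9, 32).
For Beta(a, b) with a, b > 1 the mode is (a−1)/(a+b−2) = 19.9/50.9 ≈ 0.3910.

θ̂_MAP = 0.3910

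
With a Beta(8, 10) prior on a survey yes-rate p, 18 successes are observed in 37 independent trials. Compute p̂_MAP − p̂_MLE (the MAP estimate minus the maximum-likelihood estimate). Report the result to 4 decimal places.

MAP − MLE = -0.0148

Posterior is Beta(26, 29); MAP = (26−1)/(55−2) = 25/53 ≈ 0.47170.
MLE ignores the prior: p̂_MLE = k/n = 18/37 ≈ 0.48649.
Difference = 25/53 − 18/37 = -29/1961 ≈ -0.0148.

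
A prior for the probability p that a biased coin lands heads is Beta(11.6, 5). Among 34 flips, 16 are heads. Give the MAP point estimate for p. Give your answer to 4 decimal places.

p̂_MAP = 0.5473

Prior: Beta(11.6, 5).
Data: 16 successes in 34 trials. The binomial likelihood contributes p^16(1−p)^18, so the posterior is Beta(11.6+16, 5+18) = Beta(27.6, 23).
For Beta(a, b) with a, b > 1 the mode is (a−1)/(a+b−2) = 26.6/48.6 ≈ 0.5473.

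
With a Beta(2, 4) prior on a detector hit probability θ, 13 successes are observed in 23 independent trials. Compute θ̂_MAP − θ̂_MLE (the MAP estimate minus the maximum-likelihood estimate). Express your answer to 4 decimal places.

Posterior is Beta(15, 14); MAP = (15−1)/(29−2) = 14/27 ≈ 0.51852.
MLE ignores the prior: θ̂_MLE = k/n = 13/23 ≈ 0.56522.
Difference = 14/27 − 13/23 = -29/621 ≈ -0.0467.

MAP − MLE = -0.0467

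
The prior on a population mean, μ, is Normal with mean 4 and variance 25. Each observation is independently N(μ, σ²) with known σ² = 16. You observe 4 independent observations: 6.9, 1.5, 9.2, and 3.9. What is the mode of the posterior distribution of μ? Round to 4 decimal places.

n = 4; x̄ = (6.9 + 1.5 + 9.2 + 3.9)/4 = 21.5/4 = 5.375.
For a Normal prior and Normal likelihood with known variance, the posterior is Normal; its mode equals its mean, the precision-weighted average.
Prior precision 1/σ₀² = 1/25 = 0.04; data precision n/σ² = 4/16 = 0.25.
μ̂ = (0.04·4 + 0.25·5.375) / (0.04 + 0.25) = 1.50375/0.29 = 1203/232 ≈ 5.1853.

μ̂_MAP = 5.1853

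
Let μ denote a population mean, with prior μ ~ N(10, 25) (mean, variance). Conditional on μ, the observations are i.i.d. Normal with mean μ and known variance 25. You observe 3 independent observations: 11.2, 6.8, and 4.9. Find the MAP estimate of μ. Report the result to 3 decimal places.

μ̂_MAP = 8.225

n = 3; x̄ = (11.2 + 6.8 + 4.9)/3 = 22.9/3 = 229/30 ≈ 7.6333.
For a Normal prior and Normal likelihood with known variance, the posterior is Normal; its mode equals its mean, the precision-weighted average.
Prior precision 1/σ₀² = 1/25 = 0.04; data precision n/σ² = 3/25 = 0.12.
μ̂ = (0.04·10 + 0.12·(229/30)) / (0.04 + 0.12) = 1.316/0.16 = 8.225.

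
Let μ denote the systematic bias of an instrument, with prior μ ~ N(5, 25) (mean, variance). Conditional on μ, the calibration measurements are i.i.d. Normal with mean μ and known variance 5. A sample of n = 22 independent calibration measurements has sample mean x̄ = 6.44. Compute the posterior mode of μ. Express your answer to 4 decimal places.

μ̂_MAP = 6.4270

n = 22, x̄ = 6.44.
For a Normal prior and Normal likelihood with known variance, the posterior is Normal; its mode equals its mean, the precision-weighted average.
Prior precision 1/σ₀² = 1/25 = 0.04; data precision n/σ² = 22/5 = 4.4.
μ̂ = (0.04·5 + 4.4·6.44) / (0.04 + 4.4) = 28.536/4.44 = 1189/185 ≈ 6.4270.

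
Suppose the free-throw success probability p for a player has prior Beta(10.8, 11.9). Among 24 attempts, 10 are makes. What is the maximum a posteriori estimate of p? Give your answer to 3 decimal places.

p̂_MAP = 0.443

Prior: Beta(10.8, 11.9).
Data: 10 successes in 24 trials. The binomial likelihood contributes p^10(1−p)^14, so the posterior is Beta(10.8+10, 11.9+14) = Beta(20.8, 25.9).
For Beta(a, b) with a, b > 1 the mode is (a−1)/(a+b−2) = 19.8/44.7 ≈ 0.443.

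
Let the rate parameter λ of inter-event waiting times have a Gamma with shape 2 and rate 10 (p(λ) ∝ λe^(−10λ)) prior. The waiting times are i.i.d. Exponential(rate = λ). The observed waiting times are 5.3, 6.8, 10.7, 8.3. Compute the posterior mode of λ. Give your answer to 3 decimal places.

The Exponential(rate=λ) likelihood is ∝ λ^n e^(−λΣtᵢ). Here n = 4 and Σtᵢ = 5.3 + 6.8 + 10.7 + 8.3 = 31.1.
Posterior ∝ λe^(−10λ) · λ^4e^(−31.1λ) = λ^5e^(−41.1λ), i.e. Gamma(6, 41.1).
Mode = (a−1)/b = 5/41.1 ≈ 0.122.

λ̂_MAP = 0.122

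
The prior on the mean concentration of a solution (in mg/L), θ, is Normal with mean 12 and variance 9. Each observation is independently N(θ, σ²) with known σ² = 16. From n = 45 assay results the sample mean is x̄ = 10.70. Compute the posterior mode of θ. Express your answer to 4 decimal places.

θ̂_MAP = 10.7494

n = 45, x̄ = 10.70.
For a Normal prior and Normal likelihood with known variance, the posterior is Normal; its mode equals its mean, the precision-weighted average.
Prior precision 1/σ₀² = 1/9; data precision n/σ² = 45/16 = 2.8125.
θ̂ = ((1/9)·12 + 2.8125·10.7) / (1/9 + 2.8125) = (3017/96)/(421/144) = 9051/842 ≈ 10.7494.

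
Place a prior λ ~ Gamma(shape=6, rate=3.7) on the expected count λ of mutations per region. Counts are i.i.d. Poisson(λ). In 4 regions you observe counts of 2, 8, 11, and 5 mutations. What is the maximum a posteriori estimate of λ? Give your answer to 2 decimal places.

λ̂_MAP = 4.03

Σxᵢ = 2+8+11+5 = 26, with n = 4.
Posterior ∝ λ^5e^(−3.7λ) · λ^26e^(−4λ) = λ^31e^(−7.7λ), i.e. Gamma(shape=32, rate=7.7).
The mode of a Gamma(a, b) with a ≥ 1 (shape–rate) is (a−1)/b = 31/7.7 ≈ 4.03.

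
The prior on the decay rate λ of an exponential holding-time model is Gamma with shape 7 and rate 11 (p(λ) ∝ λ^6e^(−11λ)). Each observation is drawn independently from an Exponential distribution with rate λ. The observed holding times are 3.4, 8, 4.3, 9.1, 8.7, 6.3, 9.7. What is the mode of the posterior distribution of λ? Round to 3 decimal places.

λ̂_MAP = 0.215

The Exponential(rate=λ) likelihood is ∝ λ^n e^(−λΣtᵢ). Here n = 7 and Σtᵢ = 3.4 + 8 + 4.3 + 9.1 + 8.7 + 6.3 + 9.7 = 49.5.
Posterior ∝ λ^6e^(−11λ) · λ^7e^(−49.5λ) = λ^13e^(−60.5λ), i.e. Gamma(14, 60.5).
Mode = (a−1)/b = 13/60.5 ≈ 0.215.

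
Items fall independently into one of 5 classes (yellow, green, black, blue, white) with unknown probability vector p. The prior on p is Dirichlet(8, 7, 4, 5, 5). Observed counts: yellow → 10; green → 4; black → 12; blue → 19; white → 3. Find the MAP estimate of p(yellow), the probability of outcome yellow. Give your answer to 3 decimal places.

MAP estimate of p(yellow) = 0.236

The posterior is Dirichlet(αᵢ + nᵢ) = Dirichlet(18, 11, 16, 24, 8).
For a Dirichlet(a₁,…,a_K) with all aᵢ > 1, the mode has j-th component (aⱼ − 1)/(Σaᵢ − K).
Here Σaᵢ = 77 and K = 5, so p(yellow) = (18 − 1)/(77 − 5) = 17/72 ≈ 0.236.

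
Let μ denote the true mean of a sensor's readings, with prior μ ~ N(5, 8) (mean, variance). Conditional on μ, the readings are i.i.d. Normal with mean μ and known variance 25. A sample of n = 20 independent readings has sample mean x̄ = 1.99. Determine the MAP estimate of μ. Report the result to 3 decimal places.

μ̂_MAP = 2.397

n = 20, x̄ = 1.99.
For a Normal prior and Normal likelihood with known variance, the posterior is Normal; its mode equals its mean, the precision-weighted average.
Prior precision 1/σ₀² = 1/8 = 0.125; data precision n/σ² = 20/25 = 0.8.
μ̂ = (0.125·5 + 0.8·1.99) / (0.125 + 0.8) = 2.217/0.925 = 2217/925 ≈ 2.397.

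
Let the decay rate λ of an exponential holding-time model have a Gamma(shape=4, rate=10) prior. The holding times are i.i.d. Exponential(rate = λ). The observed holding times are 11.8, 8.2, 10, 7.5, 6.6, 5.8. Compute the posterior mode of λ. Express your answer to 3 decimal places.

λ̂_MAP = 0.150

The Exponential(rate=λ) likelihood is ∝ λ^n e^(−λΣtᵢ). Here n = 6 and Σtᵢ = 11.8 + 8.2 + 10 + 7.5 + 6.6 + 5.8 = 49.9.
Posterior ∝ λ^3e^(−10λ) · λ^6e^(−49.9λ) = λ^9e^(−59.9λ), i.e. Gamma(10, 59.9).
Mode = (a−1)/b = 9/59.9 ≈ 0.150.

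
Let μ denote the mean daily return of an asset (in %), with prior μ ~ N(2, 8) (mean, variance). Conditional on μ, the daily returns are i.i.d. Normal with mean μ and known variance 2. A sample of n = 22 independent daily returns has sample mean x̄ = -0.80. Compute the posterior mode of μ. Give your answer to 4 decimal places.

μ̂_MAP = -0.7685

n = 22, x̄ = -0.80.
For a Normal prior and Normal likelihood with known variance, the posterior is Normal; its mode equals its mean, the precision-weighted average.
Prior precision 1/σ₀² = 1/8 = 0.125; data precision n/σ² = 22/2 = 11.
μ̂ = (0.125·2 + 11·(-0.8)) / (0.125 + 11) = (-8.55)/11.125 = -342/445 ≈ -0.7685.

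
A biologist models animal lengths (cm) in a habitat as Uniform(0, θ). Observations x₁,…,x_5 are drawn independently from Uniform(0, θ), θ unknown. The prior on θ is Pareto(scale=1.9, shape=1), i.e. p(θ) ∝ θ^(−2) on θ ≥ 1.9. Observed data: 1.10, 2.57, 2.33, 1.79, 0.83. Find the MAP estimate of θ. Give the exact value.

θ̂_MAP = 2.57

The Uniform(0, θ) likelihood is θ^(−n) for θ ≥ max(xᵢ), zero otherwise. Here max(xᵢ) = 2.57.
Posterior ∝ θ^(−2) · θ^(−5) = θ^(−7) on θ ≥ max(1.9, 2.57) = 2.57.
This density is strictly decreasing in θ, so the posterior mode lies at the lower boundary of the support.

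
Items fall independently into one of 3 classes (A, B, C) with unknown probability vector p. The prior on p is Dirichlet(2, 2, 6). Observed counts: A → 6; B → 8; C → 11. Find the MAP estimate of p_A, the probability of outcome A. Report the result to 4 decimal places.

MAP estimate of p_A = 0.2188

The posterior is Dirichlet(αᵢ + nᵢ) = Dirichlet(8, 10, 17).
For a Dirichlet(a₁,…,a_K) with all aᵢ > 1, the mode has j-th component (aⱼ − 1)/(Σaᵢ − K).
Here Σaᵢ = 35 and K = 3, so p_A = (8 − 1)/(35 − 3) = 7/32 ≈ 0.2188.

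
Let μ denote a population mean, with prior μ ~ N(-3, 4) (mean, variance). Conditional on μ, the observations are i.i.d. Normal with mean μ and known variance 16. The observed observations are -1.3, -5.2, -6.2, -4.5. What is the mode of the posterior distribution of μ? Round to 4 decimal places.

n = 4; x̄ = ((-1.3) + (-5.2) + (-6.2) + (-4.5))/4 = -17.2/4 = -4.3.
For a Normal prior and Normal likelihood with known variance, the posterior is Normal; its mode equals its mean, the precision-weighted average.
Prior precision 1/σ₀² = 1/4 = 0.25; data precision n/σ² = 4/16 = 0.25.
μ̂ = (0.25·(-3) + 0.25·(-4.3)) / (0.25 + 0.25) = (-1.825)/0.5 = -3.6500.

μ̂_MAP = -3.6500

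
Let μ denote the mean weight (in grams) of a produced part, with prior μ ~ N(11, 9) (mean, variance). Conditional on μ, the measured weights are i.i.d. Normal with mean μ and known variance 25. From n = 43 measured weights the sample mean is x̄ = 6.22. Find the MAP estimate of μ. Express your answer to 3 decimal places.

μ̂_MAP = 6.510

n = 43, x̄ = 6.22.
For a Normal prior and Normal likelihood with known variance, the posterior is Normal; its mode equals its mean, the precision-weighted average.
Prior precision 1/σ₀² = 1/9; data precision n/σ² = 43/25 = 1.72.
μ̂ = ((1/9)·11 + 1.72·6.22) / (1/9 + 1.72) = (134107/11250)/(412/225) = 134107/20600 ≈ 6.510.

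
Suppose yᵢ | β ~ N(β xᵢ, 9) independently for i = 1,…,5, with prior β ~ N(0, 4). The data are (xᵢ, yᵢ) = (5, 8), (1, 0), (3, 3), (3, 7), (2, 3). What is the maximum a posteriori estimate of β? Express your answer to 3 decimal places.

log p(β | y) = −Σ(yᵢ − βxᵢ)²/(2·9) − β²/(2·4) + const.
Setting the derivative to zero: Σxᵢ(yᵢ − βxᵢ)/9 − β/4 = 0, so β = Σxᵢyᵢ / (Σxᵢ² + σ²/τ²).
Σxᵢyᵢ = 5·8 + 1·0 + 3·3 + 3·7 + 2·3 = 76; Σxᵢ² = 48; σ²/τ² = 2.25.
β̂_MAP = 76 / (48 + 2.25) = 76/50.25 ≈ 1.512.

β̂_MAP = 1.512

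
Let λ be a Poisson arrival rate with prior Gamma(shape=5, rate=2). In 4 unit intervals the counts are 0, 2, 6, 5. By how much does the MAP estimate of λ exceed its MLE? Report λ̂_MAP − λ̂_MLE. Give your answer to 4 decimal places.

MAP − MLE = -0.4167

Σxᵢ = 13. Posterior is Gamma(18, 6); MAP = (18−1)/6 = 17/6 ≈ 2.83333.
MLE = x̄ = 13/4 ≈ 3.25000.
Difference = 17/6 − 13/4 = -5/12 ≈ -0.4167.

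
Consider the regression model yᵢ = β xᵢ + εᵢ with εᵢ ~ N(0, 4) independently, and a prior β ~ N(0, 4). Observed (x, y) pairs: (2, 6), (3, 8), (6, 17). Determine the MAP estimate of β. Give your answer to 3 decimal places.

log p(β | y) = −Σ(yᵢ − βxᵢ)²/(2·4) − β²/(2·4) + const.
Setting the derivative to zero: Σxᵢ(yᵢ − βxᵢ)/4 − β/4 = 0, so β = Σxᵢyᵢ / (Σxᵢ² + σ²/τ²).
Σxᵢyᵢ = 2·6 + 3·8 + 6·17 = 138; Σxᵢ² = 49; σ²/τ² = 1.
β̂_MAP = 138 / (49 + 1) = 138/50 ≈ 2.760.

β̂_MAP = 2.760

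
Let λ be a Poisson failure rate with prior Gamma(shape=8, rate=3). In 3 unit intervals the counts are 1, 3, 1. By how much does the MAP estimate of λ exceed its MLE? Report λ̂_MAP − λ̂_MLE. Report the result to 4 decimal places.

Σxᵢ = 5. Posterior is Gamma(13, 6); MAP = (13−1)/6 = 12/6 ≈ 2.00000.
MLE = x̄ = 5/3 ≈ 1.66667.
Difference = 12/6 − 5/3 = 1/3 ≈ 0.3333.

MAP − MLE = 0.3333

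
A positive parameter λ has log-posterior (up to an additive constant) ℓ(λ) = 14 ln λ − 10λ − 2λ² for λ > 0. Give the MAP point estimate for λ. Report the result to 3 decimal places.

λ̂_MAP = 1.000

ℓ'(λ) = 14/λ − 10 − 4λ. Setting this to zero and multiplying by λ: 4λ² + 10λ − 14 = 0.
λ = (−10 + √(10² + 4·4·14)) / (2·4) = (−10 + √324) / 8 = (−10 + 18)/8 = 1.
ℓ''(λ) = −14/λ² − 4 < 0, confirming a maximum.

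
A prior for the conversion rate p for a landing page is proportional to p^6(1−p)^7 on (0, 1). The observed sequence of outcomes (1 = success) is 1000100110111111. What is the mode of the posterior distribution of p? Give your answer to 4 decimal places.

The prior density ∝ p^6(1−p)^7 is the kernel of Beta(7, 8).
Data: 10 successes in 16 trials (from the sequence). The binomial likelihood contributes p^10(1−p)^6, so the posterior is Beta(7+10, 8+6) = Beta(17, 14).
For Beta(a, b) with a, b > 1 the mode is (a−1)/(a+b−2) = 16/29 ≈ 0.5517.

p̂_MAP = 0.5517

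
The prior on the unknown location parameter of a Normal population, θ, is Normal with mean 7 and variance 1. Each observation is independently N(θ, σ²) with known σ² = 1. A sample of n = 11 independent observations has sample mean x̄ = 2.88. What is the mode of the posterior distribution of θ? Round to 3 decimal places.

n = 11, x̄ = 2.88.
For a Normal prior and Normal likelihood with known variance, the posterior is Normal; its mode equals its mean, the precision-weighted average.
Prior precision 1/σ₀² = 1/1 = 1; data precision n/σ² = 11/1 = 11.
θ̂ = (1·7 + 11·2.88) / (1 + 11) = 38.68/12 = 967/300 ≈ 3.223.

θ̂_MAP = 3.223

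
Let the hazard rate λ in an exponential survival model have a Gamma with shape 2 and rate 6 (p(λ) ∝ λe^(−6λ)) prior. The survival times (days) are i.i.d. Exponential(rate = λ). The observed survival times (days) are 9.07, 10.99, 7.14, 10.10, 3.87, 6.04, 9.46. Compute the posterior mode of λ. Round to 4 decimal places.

λ̂_MAP = 0.1277

The Exponential(rate=λ) likelihood is ∝ λ^n e^(−λΣtᵢ). Here n = 7 and Σtᵢ = 9.07 + 10.99 + 7.14 + 10.10 + 3.87 + 6.04 + 9.46 = 56.67.
Posterior ∝ λe^(−6λ) · λ^7e^(−56.67λ) = λ^8e^(−62.67λ), i.e. Gamma(9, 62.67).
Mode = (a−1)/b = 8/62.67 ≈ 0.1277.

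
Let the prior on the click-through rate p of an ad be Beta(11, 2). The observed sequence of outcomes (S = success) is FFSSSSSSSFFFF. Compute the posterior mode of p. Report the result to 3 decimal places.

p̂_MAP = 0.708

Prior: Beta(11, 2).
Data: 7 successes in 13 trials (from the sequence). The binomial likelihood contributes p^7(1−p)^6, so the posterior is Beta(11+7, 2+6) = Beta(18, 8).
For Beta(a, b) with a, b > 1 the mode is (a−1)/(a+b−2) = 17/24 ≈ 0.708.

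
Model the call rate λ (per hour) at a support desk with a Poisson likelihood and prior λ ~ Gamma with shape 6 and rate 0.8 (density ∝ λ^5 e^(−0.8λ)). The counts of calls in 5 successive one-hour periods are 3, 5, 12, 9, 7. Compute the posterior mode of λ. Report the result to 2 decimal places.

Σxᵢ = 3+5+12+9+7 = 36, with n = 5.
Posterior ∝ λ^5e^(−0.8λ) · λ^36e^(−5λ) = λ^41e^(−5.8λ), i.e. Gamma(shape=42, rate=5.8).
The mode of a Gamma(a, b) with a ≥ 1 (shape–rate) is (a−1)/b = 41/5.8 ≈ 7.07.

λ̂_MAP = 7.07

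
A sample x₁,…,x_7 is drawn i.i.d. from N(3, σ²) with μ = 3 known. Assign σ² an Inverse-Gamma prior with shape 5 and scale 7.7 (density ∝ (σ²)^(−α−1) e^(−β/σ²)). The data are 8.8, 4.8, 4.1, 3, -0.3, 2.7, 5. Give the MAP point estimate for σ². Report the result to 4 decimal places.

σ̂²_MAP = 3.6037

Sum of squared deviations about the known mean: SS = (8.8−3)² + (4.8−3)² + (4.1−3)² + (3−3)² + (-0.3−3)² + (2.7−3)² + (5−3)² = 53.07.
The Normal likelihood contributes (σ²)^(−n/2) exp(−SS/(2σ²)), so the posterior is Inverse-Gamma(α + n/2, β + SS/2) = Inverse-Gamma(8.5, 34.235).
The mode of Inverse-Gamma(a, b) is b/(a+1) = 34.235/9.5 ≈ 3.6037.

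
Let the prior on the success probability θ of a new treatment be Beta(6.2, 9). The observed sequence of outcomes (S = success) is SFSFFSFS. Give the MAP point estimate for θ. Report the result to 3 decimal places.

Prior: Beta(6.2, 9).
Data: 4 successes in 8 trials (from the sequence). The binomial likelihood contributes θ^4(1−θ)^4, so the posterior is Beta(6.2+4, 9+4) = Beta(10.2, 13).
For Beta(a, b) with a, b > 1 the mode is (a−1)/(a+b−2) = 9.2/21.2 ≈ 0.434.

θ̂_MAP = 0.434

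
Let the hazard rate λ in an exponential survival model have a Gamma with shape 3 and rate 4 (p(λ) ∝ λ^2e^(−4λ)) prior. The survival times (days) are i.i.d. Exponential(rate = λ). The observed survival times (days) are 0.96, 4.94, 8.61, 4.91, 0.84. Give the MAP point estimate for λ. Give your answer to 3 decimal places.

λ̂_MAP = 0.289

The Exponential(rate=λ) likelihood is ∝ λ^n e^(−λΣtᵢ). Here n = 5 and Σtᵢ = 0.96 + 4.94 + 8.61 + 4.91 + 0.84 = 20.26.
Posterior ∝ λ^2e^(−4λ) · λ^5e^(−20.26λ) = λ^7e^(−24.26λ), i.e. Gamma(8, 24.26).
Mode = (a−1)/b = 7/24.26 ≈ 0.289.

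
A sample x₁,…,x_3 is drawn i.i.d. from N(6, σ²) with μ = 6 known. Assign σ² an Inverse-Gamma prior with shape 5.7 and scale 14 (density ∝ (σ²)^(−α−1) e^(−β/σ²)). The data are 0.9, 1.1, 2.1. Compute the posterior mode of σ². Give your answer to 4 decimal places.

σ̂²_MAP = 5.6848

Sum of squared deviations about the known mean: SS = (0.9−6)² + (1.1−6)² + (2.1−6)² = 65.23.
The Normal likelihood contributes (σ²)^(−n/2) exp(−SS/(2σ²)), so the posterior is Inverse-Gamma(α + n/2, β + SS/2) = Inverse-Gamma(7.2, 46.615).
The mode of Inverse-Gamma(a, b) is b/(a+1) = 46.615/8.2 ≈ 5.6848.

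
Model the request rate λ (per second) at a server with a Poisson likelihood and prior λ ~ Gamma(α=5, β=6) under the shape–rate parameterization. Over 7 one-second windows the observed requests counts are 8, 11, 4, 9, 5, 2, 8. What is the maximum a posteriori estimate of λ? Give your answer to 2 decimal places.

Σxᵢ = 8+11+4+9+5+2+8 = 47, with n = 7.
Posterior ∝ λ^4e^(−6λ) · λ^47e^(−7λ) = λ^51e^(−13λ), i.e. Gamma(shape=52, rate=13).
The mode of a Gamma(a, b) with a ≥ 1 (shape–rate) is (a−1)/b = 51/13 ≈ 3.92.

λ̂_MAP = 3.92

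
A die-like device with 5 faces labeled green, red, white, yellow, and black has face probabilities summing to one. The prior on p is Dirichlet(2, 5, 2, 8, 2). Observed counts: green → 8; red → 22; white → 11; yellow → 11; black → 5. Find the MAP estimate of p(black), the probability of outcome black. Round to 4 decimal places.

The posterior is Dirichlet(αᵢ + nᵢ) = Dirichlet(10, 27, 13, 19, 7).
For a Dirichlet(a₁,…,a_K) with all aᵢ > 1, the mode has j-th component (aⱼ − 1)/(Σaᵢ − K).
Here Σaᵢ = 76 and K = 5, so p(black) = (7 − 1)/(76 − 5) = 6/71 ≈ 0.0845.

MAP estimate of p(black) = 0.0845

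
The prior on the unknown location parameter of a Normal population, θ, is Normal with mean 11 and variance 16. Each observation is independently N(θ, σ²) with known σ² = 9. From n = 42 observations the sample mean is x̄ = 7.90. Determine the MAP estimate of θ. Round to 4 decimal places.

θ̂_MAP = 7.9410

n = 42, x̄ = 7.90.
For a Normal prior and Normal likelihood with known variance, the posterior is Normal; its mode equals its mean, the precision-weighted average.
Prior precision 1/σ₀² = 1/16 = 0.0625; data precision n/σ² = 42/9 = 14/3.
θ̂ = (0.0625·11 + (14/3)·7.9) / (0.0625 + 14/3) = (9013/240)/(227/48) = 9013/1135 ≈ 7.9410.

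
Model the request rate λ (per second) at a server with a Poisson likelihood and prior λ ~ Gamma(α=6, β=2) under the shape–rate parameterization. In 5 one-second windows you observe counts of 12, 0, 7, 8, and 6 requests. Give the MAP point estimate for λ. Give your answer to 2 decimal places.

λ̂_MAP = 5.43

Σxᵢ = 12+0+7+8+6 = 33, with n = 5.
Posterior ∝ λ^5e^(−2λ) · λ^33e^(−5λ) = λ^38e^(−7λ), i.e. Gamma(shape=39, rate=7).
The mode of a Gamma(a, b) with a ≥ 1 (shape–rate) is (a−1)/b = 38/7 ≈ 5.43.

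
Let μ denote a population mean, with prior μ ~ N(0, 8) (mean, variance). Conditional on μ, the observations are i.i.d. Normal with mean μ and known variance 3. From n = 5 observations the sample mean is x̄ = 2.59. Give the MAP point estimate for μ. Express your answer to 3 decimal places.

n = 5, x̄ = 2.59.
For a Normal prior and Normal likelihood with known variance, the posterior is Normal; its mode equals its mean, the precision-weighted average.
Prior precision 1/σ₀² = 1/8 = 0.125; data precision n/σ² = 5/3.
μ̂ = (0.125·0 + (5/3)·2.59) / (0.125 + 5/3) = (259/60)/(43/24) = 518/215 ≈ 2.409.

μ̂_MAP = 2.409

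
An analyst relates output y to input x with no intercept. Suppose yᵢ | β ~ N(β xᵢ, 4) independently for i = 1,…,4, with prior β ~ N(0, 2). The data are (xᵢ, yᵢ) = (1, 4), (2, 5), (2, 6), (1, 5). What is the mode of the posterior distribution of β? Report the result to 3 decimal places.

β̂_MAP = 2.583

log p(β | y) = −Σ(yᵢ − βxᵢ)²/(2·4) − β²/(2·2) + const.
Setting the derivative to zero: Σxᵢ(yᵢ − βxᵢ)/4 − β/2 = 0, so β = Σxᵢyᵢ / (Σxᵢ² + σ²/τ²).
Σxᵢyᵢ = 1·4 + 2·5 + 2·6 + 1·5 = 31; Σxᵢ² = 10; σ²/τ² = 2.
β̂_MAP = 31 / (10 + 2) = 31/12 ≈ 2.583.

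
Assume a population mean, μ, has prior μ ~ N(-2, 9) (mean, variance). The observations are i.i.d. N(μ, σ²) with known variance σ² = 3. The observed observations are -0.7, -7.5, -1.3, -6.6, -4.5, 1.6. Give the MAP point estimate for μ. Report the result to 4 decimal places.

μ̂_MAP = -3.1053

n = 6; x̄ = ((-0.7) + (-7.5) + (-1.3) + (-6.6) + (-4.5) + 1.6)/6 = -19/6 = -19/6 ≈ -3.1667.
For a Normal prior and Normal likelihood with known variance, the posterior is Normal; its mode equals its mean, the precision-weighted average.
Prior precision 1/σ₀² = 1/9; data precision n/σ² = 6/3 = 2.
μ̂ = ((1/9)·(-2) + 2·(-19/6)) / (1/9 + 2) = (-59/9)/(19/9) = -59/19 ≈ -3.1053.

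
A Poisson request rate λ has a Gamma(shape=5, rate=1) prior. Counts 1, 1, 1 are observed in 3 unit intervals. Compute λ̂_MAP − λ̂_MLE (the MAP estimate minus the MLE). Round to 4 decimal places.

MAP − MLE = 0.7500

Σxᵢ = 3. Posterior is Gamma(8, 4); MAP = (8−1)/4 = 7/4 ≈ 1.75000.
MLE = x̄ = 3/3 ≈ 1.00000.
Difference = 7/4 − 3/3 = 3/4 ≈ 0.7500.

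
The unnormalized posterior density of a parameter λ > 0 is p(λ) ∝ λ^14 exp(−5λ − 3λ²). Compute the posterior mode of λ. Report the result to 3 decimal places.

ℓ'(λ) = 14/λ − 5 − 6λ. Setting this to zero and multiplying by λ: 6λ² + 5λ − 14 = 0.
λ = (−5 + √(5² + 4·6·14)) / (2·6) = (−5 + √361) / 12 = (−5 + 19)/12 = 7/6.
ℓ''(λ) = −14/λ² − 6 < 0, confirming a maximum.

λ̂_MAP = 1.167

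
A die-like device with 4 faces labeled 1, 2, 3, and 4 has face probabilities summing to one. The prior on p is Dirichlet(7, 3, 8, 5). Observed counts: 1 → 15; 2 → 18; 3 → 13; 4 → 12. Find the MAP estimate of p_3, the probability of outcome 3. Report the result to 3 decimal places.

MAP estimate: 0.260

The posterior is Dirichlet(αᵢ + nᵢ) = Dirichlet(22, 21, 21, 17).
For a Dirichlet(a₁,…,a_K) with all aᵢ > 1, the mode has j-th component (aⱼ − 1)/(Σaᵢ − K).
Here Σaᵢ = 81 and K = 4, so p_3 = (21 − 1)/(81 − 4) = 20/77 ≈ 0.260.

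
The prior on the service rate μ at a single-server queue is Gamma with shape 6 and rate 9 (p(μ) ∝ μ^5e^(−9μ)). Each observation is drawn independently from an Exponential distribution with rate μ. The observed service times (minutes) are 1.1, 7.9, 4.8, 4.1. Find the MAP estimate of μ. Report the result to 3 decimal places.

μ̂_MAP = 0.335

The Exponential(rate=μ) likelihood is ∝ μ^n e^(−μΣtᵢ). Here n = 4 and Σtᵢ = 1.1 + 7.9 + 4.8 + 4.1 = 17.9.
Posterior ∝ μ^5e^(−9μ) · μ^4e^(−17.9μ) = μ^9e^(−26.9μ), i.e. Gamma(10, 26.9).
Mode = (a−1)/b = 9/26.9 ≈ 0.335.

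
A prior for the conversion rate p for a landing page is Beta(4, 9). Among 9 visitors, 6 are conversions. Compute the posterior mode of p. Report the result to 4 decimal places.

p̂_MAP = 0.4500

Prior: Beta(4, 9).
Data: 6 successes in 9 trials. The binomial likelihood contributes p^6(1−p)^3, so the posterior is Beta(4+6, 9+3) = Beta(10, 12).
For Beta(a, b) with a, b > 1 the mode is (a−1)/(a+b−2) = 9/20 ≈ 0.4500.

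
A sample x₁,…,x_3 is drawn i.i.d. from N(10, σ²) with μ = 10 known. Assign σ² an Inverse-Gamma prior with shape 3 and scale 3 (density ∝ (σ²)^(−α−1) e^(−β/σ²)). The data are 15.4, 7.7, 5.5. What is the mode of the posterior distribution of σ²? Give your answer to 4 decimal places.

Sum of squared deviations about the known mean: SS = (15.4−10)² + (7.7−10)² + (5.5−10)² = 54.7.
The Normal likelihood contributes (σ²)^(−n/2) exp(−SS/(2σ²)), so the posterior is Inverse-Gamma(α + n/2, β + SS/2) = Inverse-Gamma(4.5, 30.35).
The mode of Inverse-Gamma(a, b) is b/(a+1) = 30.35/5.5 ≈ 5.5182.

σ̂²_MAP = 5.5182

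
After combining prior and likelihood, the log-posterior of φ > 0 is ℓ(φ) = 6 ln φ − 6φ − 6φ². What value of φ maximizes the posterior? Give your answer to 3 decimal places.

ℓ'(φ) = 6/φ − 6 − 12φ. Setting this to zero and multiplying by φ: 12φ² + 6φ − 6 = 0.
φ = (−6 + √(6² + 4·12·6)) / (2·12) = (−6 + √324) / 24 = (−6 + 18)/24 = 1/2.
ℓ''(φ) = −6/φ² − 12 < 0, confirming a maximum.

φ̂_MAP = 0.500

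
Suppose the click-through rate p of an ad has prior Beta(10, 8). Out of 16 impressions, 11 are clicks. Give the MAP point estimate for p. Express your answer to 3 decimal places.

p̂_MAP = 0.625

Prior: Beta(10, 8).
Data: 11 successes in 16 trials. The binomial likelihood contributes p^11(1−p)^5, so the posterior is Beta(10+11, 8+5) = Beta(21, 13).
For Beta(a, b) with a, b > 1 the mode is (a−1)/(a+b−2) = 20/32 ≈ 0.625.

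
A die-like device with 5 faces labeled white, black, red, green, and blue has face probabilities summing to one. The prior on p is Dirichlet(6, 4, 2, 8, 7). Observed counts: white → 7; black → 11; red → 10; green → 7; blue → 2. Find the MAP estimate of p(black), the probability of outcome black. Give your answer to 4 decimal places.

MAP estimate of p(black) = 0.2373

The posterior is Dirichlet(αᵢ + nᵢ) = Dirichlet(13, 15, 12, 15, 9).
For a Dirichlet(a₁,…,a_K) with all aᵢ > 1, the mode has j-th component (aⱼ − 1)/(Σaᵢ − K).
Here Σaᵢ = 64 and K = 5, so p(black) = (15 − 1)/(64 − 5) = 14/59 ≈ 0.2373.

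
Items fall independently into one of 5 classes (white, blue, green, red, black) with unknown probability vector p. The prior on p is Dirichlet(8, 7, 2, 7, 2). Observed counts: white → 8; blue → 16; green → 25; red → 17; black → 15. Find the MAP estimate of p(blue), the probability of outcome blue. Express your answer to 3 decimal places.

The posterior is Dirichlet(αᵢ + nᵢ) = Dirichlet(16, 23, 27, 24, 17).
For a Dirichlet(a₁,…,a_K) with all aᵢ > 1, the mode has j-th component (aⱼ − 1)/(Σaᵢ − K).
Here Σaᵢ = 107 and K = 5, so p(blue) = (23 − 1)/(107 − 5) = 22/102 ≈ 0.216.

MAP estimate of p(blue) = 0.216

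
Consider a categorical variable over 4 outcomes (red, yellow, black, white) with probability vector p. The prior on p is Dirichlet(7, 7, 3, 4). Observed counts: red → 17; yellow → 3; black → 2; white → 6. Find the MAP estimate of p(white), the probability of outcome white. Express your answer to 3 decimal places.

The posterior is Dirichlet(αᵢ + nᵢ) = Dirichlet(24, 10, 5, 10).
For a Dirichlet(a₁,…,a_K) with all aᵢ > 1, the mode has j-th component (aⱼ − 1)/(Σaᵢ − K).
Here Σaᵢ = 49 and K = 4, so p(white) = (10 − 1)/(49 − 4) = 9/45 ≈ 0.200.

MAP estimate of p(white) = 0.200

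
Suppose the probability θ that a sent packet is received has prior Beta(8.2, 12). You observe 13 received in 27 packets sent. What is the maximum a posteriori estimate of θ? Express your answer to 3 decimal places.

θ̂_MAP = 0.447

Prior: Beta(8.2, 12).
Data: 13 successes in 27 trials. The binomial likelihood contributes θ^13(1−θ)^14, so the posterior is Beta(8.2+13, 12+14) = Beta(21.2, 26).
For Beta(a, b) with a, b > 1 the mode is (a−1)/(a+b−2) = 20.2/45.2 ≈ 0.447.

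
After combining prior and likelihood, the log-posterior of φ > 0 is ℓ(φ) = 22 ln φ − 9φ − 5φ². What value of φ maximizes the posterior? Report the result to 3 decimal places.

ℓ'(φ) = 22/φ − 9 − 10φ. Setting this to zero and multiplying by φ: 10φ² + 9φ − 22 = 0.
φ = (−9 + √(9² + 4·10·22)) / (2·10) = (−9 + √961) / 20 = (−9 + 31)/20 = 11/10.
ℓ''(φ) = −22/φ² − 10 < 0, confirming a maximum.

φ̂_MAP = 1.100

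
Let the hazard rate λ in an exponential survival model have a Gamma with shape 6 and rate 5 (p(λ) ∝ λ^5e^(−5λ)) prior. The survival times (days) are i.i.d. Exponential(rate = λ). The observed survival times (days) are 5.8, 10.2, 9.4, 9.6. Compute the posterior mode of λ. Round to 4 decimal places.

λ̂_MAP = 0.2250

The Exponential(rate=λ) likelihood is ∝ λ^n e^(−λΣtᵢ). Here n = 4 and Σtᵢ = 5.8 + 10.2 + 9.4 + 9.6 = 35.
Posterior ∝ λ^5e^(−5λ) · λ^4e^(−35λ) = λ^9e^(−40λ), i.e. Gamma(10, 40).
Mode = (a−1)/b = 9/40 ≈ 0.2250.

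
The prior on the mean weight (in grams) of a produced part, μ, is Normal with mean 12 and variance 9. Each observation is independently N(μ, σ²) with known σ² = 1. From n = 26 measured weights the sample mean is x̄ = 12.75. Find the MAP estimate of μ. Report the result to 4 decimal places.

n = 26, x̄ = 12.75.
For a Normal prior and Normal likelihood with known variance, the posterior is Normal; its mode equals its mean, the precision-weighted average.
Prior precision 1/σ₀² = 1/9; data precision n/σ² = 26/1 = 26.
μ̂ = ((1/9)·12 + 26·12.75) / (1/9 + 26) = (1997/6)/(235/9) = 5991/470 ≈ 12.7468.

μ̂_MAP = 12.7468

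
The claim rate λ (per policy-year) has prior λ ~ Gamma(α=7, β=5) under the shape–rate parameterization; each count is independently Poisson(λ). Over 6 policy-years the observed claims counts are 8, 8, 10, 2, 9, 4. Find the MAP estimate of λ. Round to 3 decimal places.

λ̂_MAP = 4.273

Σxᵢ = 8+8+10+2+9+4 = 41, with n = 6.
Posterior ∝ λ^6e^(−5λ) · λ^41e^(−6λ) = λ^47e^(−11λ), i.e. Gamma(shape=48, rate=11).
The mode of a Gamma(a, b) with a ≥ 1 (shape–rate) is (a−1)/b = 47/11 ≈ 4.273.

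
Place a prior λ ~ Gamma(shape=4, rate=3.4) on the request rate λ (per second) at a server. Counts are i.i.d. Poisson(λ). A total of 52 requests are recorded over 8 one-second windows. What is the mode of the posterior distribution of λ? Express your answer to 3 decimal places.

λ̂_MAP = 4.825

Σxᵢ = 52, n = 8.
Posterior ∝ λ^3e^(−3.4λ) · λ^52e^(−8λ) = λ^55e^(−11.4λ), i.e. Gamma(shape=56, rate=11.4).
The mode of a Gamma(a, b) with a ≥ 1 (shape–rate) is (a−1)/b = 55/11.4 ≈ 4.825.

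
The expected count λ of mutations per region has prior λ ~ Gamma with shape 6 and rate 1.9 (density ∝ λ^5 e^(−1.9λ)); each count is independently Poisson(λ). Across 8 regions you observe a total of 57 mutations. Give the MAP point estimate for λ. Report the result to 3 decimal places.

λ̂_MAP = 6.263

Σxᵢ = 57, n = 8.
Posterior ∝ λ^5e^(−1.9λ) · λ^57e^(−8λ) = λ^62e^(−9.9λ), i.e. Gamma(shape=63, rate=9.9).
The mode of a Gamma(a, b) with a ≥ 1 (shape–rate) is (a−1)/b = 62/9.9 ≈ 6.263.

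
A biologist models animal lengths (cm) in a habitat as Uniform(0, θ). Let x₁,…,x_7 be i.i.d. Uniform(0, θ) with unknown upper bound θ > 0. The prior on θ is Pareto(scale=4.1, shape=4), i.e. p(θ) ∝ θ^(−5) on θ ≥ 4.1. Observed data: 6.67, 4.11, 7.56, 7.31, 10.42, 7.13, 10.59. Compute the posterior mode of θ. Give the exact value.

θ̂_MAP = 10.59

The Uniform(0, θ) likelihood is θ^(−n) for θ ≥ max(xᵢ), zero otherwise. Here max(xᵢ) = 10.59.
Posterior ∝ θ^(−5) · θ^(−7) = θ^(−12) on θ ≥ max(4.1, 10.59) = 10.59.
This density is strictly decreasing in θ, so the posterior mode lies at the lower boundary of the support.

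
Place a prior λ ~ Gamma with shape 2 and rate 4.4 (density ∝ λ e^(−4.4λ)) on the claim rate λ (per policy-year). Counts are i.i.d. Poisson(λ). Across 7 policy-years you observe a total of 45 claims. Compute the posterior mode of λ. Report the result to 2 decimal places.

λ̂_MAP = 4.04

Σxᵢ = 45, n = 7.
Posterior ∝ λe^(−4.4λ) · λ^45e^(−7λ) = λ^46e^(−11.4λ), i.e. Gamma(shape=47, rate=11.4).
The mode of a Gamma(a, b) with a ≥ 1 (shape–rate) is (a−1)/b = 46/11.4 ≈ 4.04.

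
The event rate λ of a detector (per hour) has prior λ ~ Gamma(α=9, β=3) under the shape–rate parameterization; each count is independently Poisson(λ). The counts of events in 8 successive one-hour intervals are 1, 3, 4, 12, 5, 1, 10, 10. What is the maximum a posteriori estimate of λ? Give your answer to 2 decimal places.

Σxᵢ = 1+3+4+12+5+1+10+10 = 46, with n = 8.
Posterior ∝ λ^8e^(−3λ) · λ^46e^(−8λ) = λ^54e^(−11λ), i.e. Gamma(shape=55, rate=11).
The mode of a Gamma(a, b) with a ≥ 1 (shape–rate) is (a−1)/b = 54/11 ≈ 4.91.

λ̂_MAP = 4.91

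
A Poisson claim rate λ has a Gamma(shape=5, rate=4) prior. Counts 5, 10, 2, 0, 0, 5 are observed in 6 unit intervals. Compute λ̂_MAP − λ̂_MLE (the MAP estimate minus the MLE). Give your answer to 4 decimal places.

Σxᵢ = 22. Posterior is Gamma(27, 10); MAP = (27−1)/10 = 26/10 ≈ 2.60000.
MLE = x̄ = 22/6 ≈ 3.66667.
Difference = 26/10 − 22/6 = -16/15 ≈ -1.0667.

MAP − MLE = -1.0667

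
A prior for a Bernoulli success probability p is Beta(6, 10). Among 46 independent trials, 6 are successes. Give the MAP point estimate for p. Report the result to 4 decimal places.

p̂_MAP = 0.1833

Prior: Beta(6, 10).
Data: 6 successes in 46 trials. The binomial likelihood contributes p^6(1−p)^40, so the posterior is Beta(6+6, 10+40) = Beta(12, 50).
For Beta(a, b) with a, b > 1 the mode is (a−1)/(a+b−2) = 11/60 ≈ 0.1833.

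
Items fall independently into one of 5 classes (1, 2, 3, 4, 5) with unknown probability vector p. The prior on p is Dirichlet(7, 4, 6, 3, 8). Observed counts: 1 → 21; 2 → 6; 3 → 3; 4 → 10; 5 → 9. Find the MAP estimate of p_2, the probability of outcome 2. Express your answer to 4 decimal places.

MAP estimate: 0.1250

The posterior is Dirichlet(αᵢ + nᵢ) = Dirichlet(28, 10, 9, 13, 17).
For a Dirichlet(a₁,…,a_K) with all aᵢ > 1, the mode has j-th component (aⱼ − 1)/(Σaᵢ − K).
Here Σaᵢ = 77 and K = 5, so p_2 = (10 − 1)/(77 − 5) = 9/72 ≈ 0.1250.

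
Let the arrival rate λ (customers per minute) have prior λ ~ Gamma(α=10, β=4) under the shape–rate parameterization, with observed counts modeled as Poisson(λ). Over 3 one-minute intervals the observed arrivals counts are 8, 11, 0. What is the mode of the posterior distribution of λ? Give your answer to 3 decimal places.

λ̂_MAP = 4.000

Σxᵢ = 8+11+0 = 19, with n = 3.
Posterior ∝ λ^9e^(−4λ) · λ^19e^(−3λ) = λ^28e^(−7λ), i.e. Gamma(shape=29, rate=7).
The mode of a Gamma(a, b) with a ≥ 1 (shape–rate) is (a−1)/b = 28/7 ≈ 4.000.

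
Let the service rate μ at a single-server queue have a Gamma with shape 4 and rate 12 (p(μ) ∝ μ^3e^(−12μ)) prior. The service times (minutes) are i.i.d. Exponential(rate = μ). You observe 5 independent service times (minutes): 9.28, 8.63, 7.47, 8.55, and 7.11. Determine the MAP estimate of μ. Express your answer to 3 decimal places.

μ̂_MAP = 0.151

The Exponential(rate=μ) likelihood is ∝ μ^n e^(−μΣtᵢ). Here n = 5 and Σtᵢ = 9.28 + 8.63 + 7.47 + 8.55 + 7.11 = 41.04.
Posterior ∝ μ^3e^(−12μ) · μ^5e^(−41.04μ) = μ^8e^(−53.04μ), i.e. Gamma(9, 53.04).
Mode = (a−1)/b = 8/53.04 ≈ 0.151.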